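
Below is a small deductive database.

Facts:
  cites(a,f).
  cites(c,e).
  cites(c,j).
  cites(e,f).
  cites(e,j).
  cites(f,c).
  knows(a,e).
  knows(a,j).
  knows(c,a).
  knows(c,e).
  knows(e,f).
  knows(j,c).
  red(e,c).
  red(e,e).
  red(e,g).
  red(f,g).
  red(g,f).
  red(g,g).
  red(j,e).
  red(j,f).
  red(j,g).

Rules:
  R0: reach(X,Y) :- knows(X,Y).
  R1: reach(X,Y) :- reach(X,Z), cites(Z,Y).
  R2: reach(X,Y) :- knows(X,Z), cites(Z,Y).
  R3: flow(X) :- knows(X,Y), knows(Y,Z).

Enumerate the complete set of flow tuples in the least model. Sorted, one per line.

round 1: derive flow(a) via R3 from knows(a,e), knows(e,f)
round 1: derive flow(c) via R3 from knows(c,a), knows(a,e)
round 1: derive flow(j) via R3 from knows(j,c), knows(c,a)

flow(a)
flow(c)
flow(j)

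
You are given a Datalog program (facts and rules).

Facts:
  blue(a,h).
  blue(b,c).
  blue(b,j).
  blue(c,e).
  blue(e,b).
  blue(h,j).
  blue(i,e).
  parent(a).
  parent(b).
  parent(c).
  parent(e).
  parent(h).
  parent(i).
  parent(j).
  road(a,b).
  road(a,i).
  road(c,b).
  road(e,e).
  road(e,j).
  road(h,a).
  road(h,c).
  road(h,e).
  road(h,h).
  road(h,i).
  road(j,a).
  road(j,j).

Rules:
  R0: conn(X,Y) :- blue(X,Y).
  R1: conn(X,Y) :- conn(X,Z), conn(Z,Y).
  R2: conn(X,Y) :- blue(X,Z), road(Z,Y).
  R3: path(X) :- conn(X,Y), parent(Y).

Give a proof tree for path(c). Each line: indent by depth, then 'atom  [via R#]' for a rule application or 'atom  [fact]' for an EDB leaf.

path(c)  [via R3]
  conn(c,e)  [via R0]
    blue(c,e)  [fact]
  parent(e)  [fact]

round 1: derive conn(a,h) via R0 from blue(a,h)
round 1: derive conn(b,c) via R0 from blue(b,c)
round 1: derive conn(b,j) via R0 from blue(b,j)
round 1: derive conn(c,e) via R0 from blue(c,e)
round 1: derive conn(e,b) via R0 from blue(e,b)
round 1: derive conn(h,j) via R0 from blue(h,j)
round 1: derive conn(i,e) via R0 from blue(i,e)
round 1: derive conn(a,a) via R2 from blue(a,h), road(h,a)
round 1: derive conn(a,c) via R2 from blue(a,h), road(h,c)
round 1: derive conn(a,e) via R2 from blue(a,h), road(h,e)
round 1: derive conn(a,i) via R2 from blue(a,h), road(h,i)
round 1: derive conn(b,a) via R2 from blue(b,j), road(j,a)
round 1: derive conn(b,b) via R2 from blue(b,c), road(c,b)
round 1: derive conn(c,j) via R2 from blue(c,e), road(e,j)
round 1: derive conn(h,a) via R2 from blue(h,j), road(j,a)
round 1: derive conn(i,j) via R2 from blue(i,e), road(e,j)
round 2: derive conn(a,b) via R1 from conn(a,e), conn(e,b)
round 2: derive conn(a,j) via R1 from conn(a,c), conn(c,j)
round 2: derive conn(b,e) via R1 from conn(b,a), conn(a,e)
round 2: derive conn(b,h) via R1 from conn(b,a), conn(a,h)
round 2: derive conn(b,i) via R1 from conn(b,a), conn(a,i)
round 2: derive conn(c,b) via R1 from conn(c,e), conn(e,b)
round 2: derive conn(e,a) via R1 from conn(e,b), conn(b,a)
round 2: derive conn(e,c) via R1 from conn(e,b), conn(b,c)
round 2: derive conn(e,j) via R1 from conn(e,b), conn(b,j)
round 2: derive conn(h,c) via R1 from conn(h,a), conn(a,c)
round 2: derive conn(h,e) via R1 from conn(h,a), conn(a,e)
round 2: derive conn(h,h) via R1 from conn(h,a), conn(a,h)
round 2: derive conn(h,i) via R1 from conn(h,a), conn(a,i)
round 2: derive conn(i,b) via R1 from conn(i,e), conn(e,b)
round 2: derive path(a) via R3 from conn(a,a), parent(a)
round 2: derive path(b) via R3 from conn(b,a), parent(a)
round 2: derive path(c) via R3 from conn(c,e), parent(e)
round 2: derive path(e) via R3 from conn(e,b), parent(b)
round 2: derive path(h) via R3 from conn(h,a), parent(a)
round 2: derive path(i) via R3 from conn(i,e), parent(e)
round 3: derive conn(c,a) via R1 from conn(c,b), conn(b,a)
round 3: derive conn(c,c) via R1 from conn(c,b), conn(b,c)
round 3: derive conn(c,h) via R1 from conn(c,b), conn(b,h)
round 3: derive conn(c,i) via R1 from conn(c,b), conn(b,i)
round 3: derive conn(e,e) via R1 from conn(e,a), conn(a,e)
round 3: derive conn(e,h) via R1 from conn(e,a), conn(a,h)
round 3: derive conn(e,i) via R1 from conn(e,a), conn(a,i)
round 3: derive conn(h,b) via R1 from conn(h,a), conn(a,b)
round 3: derive conn(i,a) via R1 from conn(i,b), conn(b,a)
round 3: derive conn(i,c) via R1 from conn(i,b), conn(b,c)
round 3: derive conn(i,h) via R1 from conn(i,b), conn(b,h)
round 3: derive conn(i,i) via R1 from conn(i,b), conn(b,i)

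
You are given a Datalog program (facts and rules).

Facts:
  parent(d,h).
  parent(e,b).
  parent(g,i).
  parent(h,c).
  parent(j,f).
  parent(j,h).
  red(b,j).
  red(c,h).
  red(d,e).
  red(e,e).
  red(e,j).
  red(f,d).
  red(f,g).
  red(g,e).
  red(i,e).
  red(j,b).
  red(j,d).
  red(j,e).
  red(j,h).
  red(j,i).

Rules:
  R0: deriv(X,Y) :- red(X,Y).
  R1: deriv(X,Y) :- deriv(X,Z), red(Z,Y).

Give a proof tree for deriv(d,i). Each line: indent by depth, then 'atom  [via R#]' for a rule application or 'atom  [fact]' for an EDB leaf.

deriv(d,i)  [via R1]
  deriv(d,j)  [via R1]
    deriv(d,e)  [via R0]
      red(d,e)  [fact]
    red(e,j)  [fact]
  red(j,i)  [fact]

round 1: derive deriv(b,j) via R0 from red(b,j)
round 1: derive deriv(c,h) via R0 from red(c,h)
round 1: derive deriv(d,e) via R0 from red(d,e)
round 1: derive deriv(e,e) via R0 from red(e,e)
round 1: derive deriv(e,j) via R0 from red(e,j)
round 1: derive deriv(f,d) via R0 from red(f,d)
round 1: derive deriv(f,g) via R0 from red(f,g)
round 1: derive deriv(g,e) via R0 from red(g,e)
round 1: derive deriv(i,e) via R0 from red(i,e)
round 1: derive deriv(j,b) via R0 from red(j,b)
round 1: derive deriv(j,d) via R0 from red(j,d)
round 1: derive deriv(j,e) via R0 from red(j,e)
round 1: derive deriv(j,h) via R0 from red(j,h)
round 1: derive deriv(j,i) via R0 from red(j,i)
round 2: derive deriv(b,b) via R1 from deriv(b,j), red(j,b)
round 2: derive deriv(b,d) via R1 from deriv(b,j), red(j,d)
round 2: derive deriv(b,e) via R1 from deriv(b,j), red(j,e)
round 2: derive deriv(b,h) via R1 from deriv(b,j), red(j,h)
round 2: derive deriv(b,i) via R1 from deriv(b,j), red(j,i)
round 2: derive deriv(d,j) via R1 from deriv(d,e), red(e,j)
round 2: derive deriv(e,b) via R1 from deriv(e,j), red(j,b)
round 2: derive deriv(e,d) via R1 from deriv(e,j), red(j,d)
round 2: derive deriv(e,h) via R1 from deriv(e,j), red(j,h)
round 2: derive deriv(e,i) via R1 from deriv(e,j), red(j,i)
round 2: derive deriv(f,e) via R1 from deriv(f,d), red(d,e)
round 2: derive deriv(g,j) via R1 from deriv(g,e), red(e,j)
round 2: derive deriv(i,j) via R1 from deriv(i,e), red(e,j)
round 2: derive deriv(j,j) via R1 from deriv(j,b), red(b,j)
round 3: derive deriv(d,b) via R1 from deriv(d,j), red(j,b)
round 3: derive deriv(d,d) via R1 from deriv(d,j), red(j,d)
round 3: derive deriv(d,h) via R1 from deriv(d,j), red(j,h)
round 3: derive deriv(d,i) via R1 from deriv(d,j), red(j,i)
round 3: derive deriv(f,j) via R1 from deriv(f,e), red(e,j)
round 3: derive deriv(g,b) via R1 from deriv(g,j), red(j,b)
round 3: derive deriv(g,d) via R1 from deriv(g,j), red(j,d)
round 3: derive deriv(g,h) via R1 from deriv(g,j), red(j,h)
round 3: derive deriv(g,i) via R1 from deriv(g,j), red(j,i)
round 3: derive deriv(i,b) via R1 from deriv(i,j), red(j,b)
round 3: derive deriv(i,d) via R1 from deriv(i,j), red(j,d)
round 3: derive deriv(i,h) via R1 from deriv(i,j), red(j,h)
round 3: derive deriv(i,i) via R1 from deriv(i,j), red(j,i)
round 4: derive deriv(f,b) via R1 from deriv(f,j), red(j,b)
round 4: derive deriv(f,h) via R1 from deriv(f,j), red(j,h)
round 4: derive deriv(f,i) via R1 from deriv(f,j), red(j,i)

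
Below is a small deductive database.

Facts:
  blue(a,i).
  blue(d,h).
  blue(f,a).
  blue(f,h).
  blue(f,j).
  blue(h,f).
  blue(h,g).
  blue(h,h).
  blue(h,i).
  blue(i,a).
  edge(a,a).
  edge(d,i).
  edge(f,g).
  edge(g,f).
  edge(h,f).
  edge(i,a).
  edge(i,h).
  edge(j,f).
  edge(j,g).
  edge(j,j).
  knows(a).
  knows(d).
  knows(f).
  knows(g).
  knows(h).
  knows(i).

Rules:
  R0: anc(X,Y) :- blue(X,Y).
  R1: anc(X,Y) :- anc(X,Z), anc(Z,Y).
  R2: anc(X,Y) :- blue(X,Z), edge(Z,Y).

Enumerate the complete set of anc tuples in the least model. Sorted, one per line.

anc(a,a)
anc(a,f)
anc(a,g)
anc(a,h)
anc(a,i)
anc(a,j)
anc(d,a)
anc(d,f)
anc(d,g)
anc(d,h)
anc(d,i)
anc(d,j)
anc(f,a)
anc(f,f)
anc(f,g)
anc(f,h)
anc(f,i)
anc(f,j)
anc(h,a)
anc(h,f)
anc(h,g)
anc(h,h)
anc(h,i)
anc(h,j)
anc(i,a)
anc(i,f)
anc(i,g)
anc(i,h)
anc(i,i)
anc(i,j)

round 1: derive anc(a,i) via R0 from blue(a,i)
round 1: derive anc(d,h) via R0 from blue(d,h)
round 1: derive anc(f,a) via R0 from blue(f,a)
round 1: derive anc(f,h) via R0 from blue(f,h)
round 1: derive anc(f,j) via R0 from blue(f,j)
round 1: derive anc(h,f) via R0 from blue(h,f)
round 1: derive anc(h,g) via R0 from blue(h,g)
round 1: derive anc(h,h) via R0 from blue(h,h)
round 1: derive anc(h,i) via R0 from blue(h,i)
round 1: derive anc(i,a) via R0 from blue(i,a)
round 1: derive anc(a,a) via R2 from blue(a,i), edge(i,a)
round 1: derive anc(a,h) via R2 from blue(a,i), edge(i,h)
round 1: derive anc(d,f) via R2 from blue(d,h), edge(h,f)
round 1: derive anc(f,f) via R2 from blue(f,h), edge(h,f)
round 1: derive anc(f,g) via R2 from blue(f,j), edge(j,g)
round 1: derive anc(h,a) via R2 from blue(h,i), edge(i,a)
round 2: derive anc(a,f) via R1 from anc(a,h), anc(h,f)
round 2: derive anc(a,g) via R1 from anc(a,h), anc(h,g)
round 2: derive anc(d,a) via R1 from anc(d,f), anc(f,a)
round 2: derive anc(d,g) via R1 from anc(d,f), anc(f,g)
round 2: derive anc(d,i) via R1 from anc(d,h), anc(h,i)
round 2: derive anc(d,j) via R1 from anc(d,f), anc(f,j)
round 2: derive anc(f,i) via R1 from anc(f,a), anc(a,i)
round 2: derive anc(h,j) via R1 from anc(h,f), anc(f,j)
round 2: derive anc(i,h) via R1 from anc(i,a), anc(a,h)
round 2: derive anc(i,i) via R1 from anc(i,a), anc(a,i)
round 3: derive anc(a,j) via R1 from anc(a,f), anc(f,j)
round 3: derive anc(i,f) via R1 from anc(i,a), anc(a,f)
round 3: derive anc(i,g) via R1 from anc(i,a), anc(a,g)
round 3: derive anc(i,j) via R1 from anc(i,h), anc(h,j)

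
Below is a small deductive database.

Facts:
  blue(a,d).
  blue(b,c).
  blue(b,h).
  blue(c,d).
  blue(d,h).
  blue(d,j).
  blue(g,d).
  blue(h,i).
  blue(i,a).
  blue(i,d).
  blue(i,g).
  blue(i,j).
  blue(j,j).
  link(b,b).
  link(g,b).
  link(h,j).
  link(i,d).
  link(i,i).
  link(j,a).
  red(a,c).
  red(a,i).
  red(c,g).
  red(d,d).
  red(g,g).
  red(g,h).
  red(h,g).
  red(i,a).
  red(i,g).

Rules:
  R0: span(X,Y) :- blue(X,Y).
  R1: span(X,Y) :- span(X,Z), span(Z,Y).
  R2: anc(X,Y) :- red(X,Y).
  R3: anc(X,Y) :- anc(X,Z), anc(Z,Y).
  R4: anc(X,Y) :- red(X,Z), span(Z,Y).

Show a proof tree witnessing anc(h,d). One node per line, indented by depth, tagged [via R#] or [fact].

anc(h,d)  [via R4]
  red(h,g)  [fact]
  span(g,d)  [via R0]
    blue(g,d)  [fact]

round 1: derive span(a,d) via R0 from blue(a,d)
round 1: derive span(b,c) via R0 from blue(b,c)
round 1: derive span(b,h) via R0 from blue(b,h)
round 1: derive span(c,d) via R0 from blue(c,d)
round 1: derive span(d,h) via R0 from blue(d,h)
round 1: derive span(d,j) via R0 from blue(d,j)
round 1: derive span(g,d) via R0 from blue(g,d)
round 1: derive span(h,i) via R0 from blue(h,i)
round 1: derive span(i,a) via R0 from blue(i,a)
round 1: derive span(i,d) via R0 from blue(i,d)
round 1: derive span(i,g) via R0 from blue(i,g)
round 1: derive span(i,j) via R0 from blue(i,j)
round 1: derive span(j,j) via R0 from blue(j,j)
round 1: derive anc(a,c) via R2 from red(a,c)
round 1: derive anc(a,i) via R2 from red(a,i)
round 1: derive anc(c,g) via R2 from red(c,g)
round 1: derive anc(d,d) via R2 from red(d,d)
round 1: derive anc(g,g) via R2 from red(g,g)
round 1: derive anc(g,h) via R2 from red(g,h)
round 1: derive anc(h,g) via R2 from red(h,g)
round 1: derive anc(i,a) via R2 from red(i,a)
round 1: derive anc(i,g) via R2 from red(i,g)
round 2: derive span(a,h) via R1 from span(a,d), span(d,h)
round 2: derive span(a,j) via R1 from span(a,d), span(d,j)
round 2: derive span(b,d) via R1 from span(b,c), span(c,d)
round 2: derive span(b,i) via R1 from span(b,h), span(h,i)
round 2: derive span(c,h) via R1 from span(c,d), span(d,h)
round 2: derive span(c,j) via R1 from span(c,d), span(d,j)
round 2: derive span(d,i) via R1 from span(d,h), span(h,i)
round 2: derive span(g,h) via R1 from span(g,d), span(d,h)
round 2: derive span(g,j) via R1 from span(g,d), span(d,j)
round 2: derive span(h,a) via R1 from span(h,i), span(i,a)
round 2: derive span(h,d) via R1 from span(h,i), span(i,d)
round 2: derive span(h,g) via R1 from span(h,i), span(i,g)
round 2: derive span(h,j) via R1 from span(h,i), span(i,j)
round 2: derive span(i,h) via R1 from span(i,d), span(d,h)
round 2: derive anc(a,a) via R3 from anc(a,i), anc(i,a)
round 2: derive anc(a,g) via R3 from anc(a,c), anc(c,g)
round 2: derive anc(c,h) via R3 from anc(c,g), anc(g,h)
round 2: derive anc(h,h) via R3 from anc(h,g), anc(g,h)
round 2: derive anc(i,c) via R3 from anc(i,a), anc(a,c)
round 2: derive anc(i,h) via R3 from anc(i,g), anc(g,h)
round 2: derive anc(i,i) via R3 from anc(i,a), anc(a,i)
round 2: derive anc(a,d) via R4 from red(a,c), span(c,d)
round 2: derive anc(a,j) via R4 from red(a,i), span(i,j)
round 2: derive anc(c,d) via R4 from red(c,g), span(g,d)
round 2: derive anc(d,h) via R4 from red(d,d), span(d,h)
round 2: derive anc(d,j) via R4 from red(d,d), span(d,j)
round 2: derive anc(g,d) via R4 from red(g,g), span(g,d)
round 2: derive anc(g,i) via R4 from red(g,h), span(h,i)
round 2: derive anc(h,d) via R4 from red(h,g), span(g,d)
round 2: derive anc(i,d) via R4 from red(i,a), span(a,d)
round 3: derive span(a,a) via R1 from span(a,h), span(h,a)
round 3: derive span(a,g) via R1 from span(a,h), span(h,g)
round 3: derive span(a,i) via R1 from span(a,d), span(d,i)
round 3: derive span(b,a) via R1 from span(b,h), span(h,a)
round 3: derive span(b,g) via R1 from span(b,h), span(h,g)
round 3: derive span(b,j) via R1 from span(b,c), span(c,j)
round 3: derive span(c,a) via R1 from span(c,h), span(h,a)
round 3: derive span(c,g) via R1 from span(c,h), span(h,g)
round 3: derive span(c,i) via R1 from span(c,d), span(d,i)
round 3: derive span(d,a) via R1 from span(d,h), span(h,a)
round 3: derive span(d,d) via R1 from span(d,h), span(h,d)
round 3: derive span(d,g) via R1 from span(d,h), span(h,g)
round 3: derive span(g,a) via R1 from span(g,h), span(h,a)
round 3: derive span(g,g) via R1 from span(g,h), span(h,g)
round 3: derive span(g,i) via R1 from span(g,d), span(d,i)
round 3: derive span(h,h) via R1 from span(h,a), span(a,h)
round 3: derive span(i,i) via R1 from span(i,d), span(d,i)
round 3: derive anc(a,h) via R3 from anc(a,c), anc(c,h)
round 3: derive anc(c,i) via R3 from anc(c,g), anc(g,i)
round 3: derive anc(c,j) via R3 from anc(c,d), anc(d,j)
round 3: derive anc(d,g) via R3 from anc(d,h), anc(h,g)
round 3: derive anc(g,a) via R3 from anc(g,i), anc(i,a)
round 3: derive anc(g,c) via R3 from anc(g,i), anc(i,c)
round 3: derive anc(g,j) via R3 from anc(g,d), anc(d,j)
round 3: derive anc(h,i) via R3 from anc(h,g), anc(g,i)
round 3: derive anc(h,j) via R3 from anc(h,d), anc(d,j)
round 3: derive anc(i,j) via R3 from anc(i,a), anc(a,j)
round 3: derive anc(d,i) via R4 from red(d,d), span(d,i)
round 4: derive anc(c,a) via R3 from anc(c,g), anc(g,a)
round 4: derive anc(c,c) via R3 from anc(c,g), anc(g,c)
round 4: derive anc(d,a) via R3 from anc(d,g), anc(g,a)
round 4: derive anc(d,c) via R3 from anc(d,g), anc(g,c)
round 4: derive anc(h,a) via R3 from anc(h,g), anc(g,a)
round 4: derive anc(h,c) via R3 from anc(h,g), anc(g,c)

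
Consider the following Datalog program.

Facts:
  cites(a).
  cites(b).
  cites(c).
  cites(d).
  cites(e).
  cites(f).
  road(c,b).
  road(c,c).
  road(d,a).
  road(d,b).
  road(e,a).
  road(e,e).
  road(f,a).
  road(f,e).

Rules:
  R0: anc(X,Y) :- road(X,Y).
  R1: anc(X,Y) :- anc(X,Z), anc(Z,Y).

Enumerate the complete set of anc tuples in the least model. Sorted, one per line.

round 1: derive anc(c,b) via R0 from road(c,b)
round 1: derive anc(c,c) via R0 from road(c,c)
round 1: derive anc(d,a) via R0 from road(d,a)
round 1: derive anc(d,b) via R0 from road(d,b)
round 1: derive anc(e,a) via R0 from road(e,a)
round 1: derive anc(e,e) via R0 from road(e,e)
round 1: derive anc(f,a) via R0 from road(f,a)
round 1: derive anc(f,e) via R0 from road(f,e)

anc(c,b)
anc(c,c)
anc(d,a)
anc(d,b)
anc(e,a)
anc(e,e)
anc(f,a)
anc(f,e)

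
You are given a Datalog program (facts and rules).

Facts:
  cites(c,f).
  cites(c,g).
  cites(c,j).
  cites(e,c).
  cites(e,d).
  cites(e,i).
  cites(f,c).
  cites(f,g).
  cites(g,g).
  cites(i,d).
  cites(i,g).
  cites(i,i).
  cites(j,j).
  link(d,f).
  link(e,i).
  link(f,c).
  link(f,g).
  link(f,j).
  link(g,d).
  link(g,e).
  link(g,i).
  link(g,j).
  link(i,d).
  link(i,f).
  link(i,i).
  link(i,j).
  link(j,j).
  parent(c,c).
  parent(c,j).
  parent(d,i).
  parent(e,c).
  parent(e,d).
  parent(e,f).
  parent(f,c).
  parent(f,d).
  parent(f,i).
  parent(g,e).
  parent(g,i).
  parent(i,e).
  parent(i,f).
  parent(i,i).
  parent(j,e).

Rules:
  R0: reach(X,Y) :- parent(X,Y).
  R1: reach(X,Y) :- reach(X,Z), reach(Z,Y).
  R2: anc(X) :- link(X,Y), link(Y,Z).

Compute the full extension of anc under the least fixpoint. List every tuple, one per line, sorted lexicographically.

round 1: derive anc(d) via R2 from link(d,f), link(f,c)
round 1: derive anc(e) via R2 from link(e,i), link(i,d)
round 1: derive anc(f) via R2 from link(f,g), link(g,d)
round 1: derive anc(g) via R2 from link(g,d), link(d,f)
round 1: derive anc(i) via R2 from link(i,d), link(d,f)
round 1: derive anc(j) via R2 from link(j,j), link(j,j)

anc(d)
anc(e)
anc(f)
anc(g)
anc(i)
anc(j)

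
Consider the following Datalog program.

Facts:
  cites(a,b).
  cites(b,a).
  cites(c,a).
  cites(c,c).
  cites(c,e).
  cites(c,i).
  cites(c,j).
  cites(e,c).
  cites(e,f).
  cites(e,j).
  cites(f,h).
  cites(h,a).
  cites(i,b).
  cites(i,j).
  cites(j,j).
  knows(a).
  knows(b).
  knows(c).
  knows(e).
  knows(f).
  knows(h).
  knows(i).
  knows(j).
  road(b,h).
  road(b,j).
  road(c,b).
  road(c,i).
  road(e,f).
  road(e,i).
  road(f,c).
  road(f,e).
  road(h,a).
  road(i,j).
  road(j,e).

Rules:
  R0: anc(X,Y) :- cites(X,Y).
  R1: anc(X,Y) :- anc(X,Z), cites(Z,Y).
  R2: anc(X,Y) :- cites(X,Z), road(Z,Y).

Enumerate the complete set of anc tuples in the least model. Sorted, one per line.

round 1: derive anc(a,b) via R0 from cites(a,b)
round 1: derive anc(b,a) via R0 from cites(b,a)
round 1: derive anc(c,a) via R0 from cites(c,a)
round 1: derive anc(c,c) via R0 from cites(c,c)
round 1: derive anc(c,e) via R0 from cites(c,e)
round 1: derive anc(c,i) via R0 from cites(c,i)
round 1: derive anc(c,j) via R0 from cites(c,j)
round 1: derive anc(e,c) via R0 from cites(e,c)
round 1: derive anc(e,f) via R0 from cites(e,f)
round 1: derive anc(e,j) via R0 from cites(e,j)
round 1: derive anc(f,h) via R0 from cites(f,h)
round 1: derive anc(h,a) via R0 from cites(h,a)
round 1: derive anc(i,b) via R0 from cites(i,b)
round 1: derive anc(i,j) via R0 from cites(i,j)
round 1: derive anc(j,j) via R0 from cites(j,j)
round 1: derive anc(a,h) via R2 from cites(a,b), road(b,h)
round 1: derive anc(a,j) via R2 from cites(a,b), road(b,j)
round 1: derive anc(c,b) via R2 from cites(c,c), road(c,b)
round 1: derive anc(c,f) via R2 from cites(c,e), road(e,f)
round 1: derive anc(e,b) via R2 from cites(e,c), road(c,b)
round 1: derive anc(e,e) via R2 from cites(e,f), road(f,e)
round 1: derive anc(e,i) via R2 from cites(e,c), road(c,i)
round 1: derive anc(f,a) via R2 from cites(f,h), road(h,a)
round 1: derive anc(i,e) via R2 from cites(i,j), road(j,e)
round 1: derive anc(i,h) via R2 from cites(i,b), road(b,h)
round 1: derive anc(j,e) via R2 from cites(j,j), road(j,e)
round 2: derive anc(a,a) via R1 from anc(a,b), cites(b,a)
round 2: derive anc(b,b) via R1 from anc(b,a), cites(a,b)
round 2: derive anc(c,h) via R1 from anc(c,f), cites(f,h)
round 2: derive anc(e,a) via R1 from anc(e,b), cites(b,a)
round 2: derive anc(e,h) via R1 from anc(e,f), cites(f,h)
round 2: derive anc(f,b) via R1 from anc(f,a), cites(a,b)
round 2: derive anc(h,b) via R1 from anc(h,a), cites(a,b)
round 2: derive anc(i,a) via R1 from anc(i,b), cites(b,a)
round 2: derive anc(i,c) via R1 from anc(i,e), cites(e,c)
round 2: derive anc(i,f) via R1 from anc(i,e), cites(e,f)
round 2: derive anc(j,c) via R1 from anc(j,e), cites(e,c)
round 2: derive anc(j,f) via R1 from anc(j,e), cites(e,f)
round 3: derive anc(i,i) via R1 from anc(i,c), cites(c,i)
round 3: derive anc(j,a) via R1 from anc(j,c), cites(c,a)
round 3: derive anc(j,h) via R1 from anc(j,f), cites(f,h)
round 3: derive anc(j,i) via R1 from anc(j,c), cites(c,i)
round 4: derive anc(j,b) via R1 from anc(j,a), cites(a,b)

anc(a,a)
anc(a,b)
anc(a,h)
anc(a,j)
anc(b,a)
anc(b,b)
anc(c,a)
anc(c,b)
anc(c,c)
anc(c,e)
anc(c,f)
anc(c,h)
anc(c,i)
anc(c,j)
anc(e,a)
anc(e,b)
anc(e,c)
anc(e,e)
anc(e,f)
anc(e,h)
anc(e,i)
anc(e,j)
anc(f,a)
anc(f,b)
anc(f,h)
anc(h,a)
anc(h,b)
anc(i,a)
anc(i,b)
anc(i,c)
anc(i,e)
anc(i,f)
anc(i,h)
anc(i,i)
anc(i,j)
anc(j,a)
anc(j,b)
anc(j,c)
anc(j,e)
anc(j,f)
anc(j,h)
anc(j,i)
anc(j,j)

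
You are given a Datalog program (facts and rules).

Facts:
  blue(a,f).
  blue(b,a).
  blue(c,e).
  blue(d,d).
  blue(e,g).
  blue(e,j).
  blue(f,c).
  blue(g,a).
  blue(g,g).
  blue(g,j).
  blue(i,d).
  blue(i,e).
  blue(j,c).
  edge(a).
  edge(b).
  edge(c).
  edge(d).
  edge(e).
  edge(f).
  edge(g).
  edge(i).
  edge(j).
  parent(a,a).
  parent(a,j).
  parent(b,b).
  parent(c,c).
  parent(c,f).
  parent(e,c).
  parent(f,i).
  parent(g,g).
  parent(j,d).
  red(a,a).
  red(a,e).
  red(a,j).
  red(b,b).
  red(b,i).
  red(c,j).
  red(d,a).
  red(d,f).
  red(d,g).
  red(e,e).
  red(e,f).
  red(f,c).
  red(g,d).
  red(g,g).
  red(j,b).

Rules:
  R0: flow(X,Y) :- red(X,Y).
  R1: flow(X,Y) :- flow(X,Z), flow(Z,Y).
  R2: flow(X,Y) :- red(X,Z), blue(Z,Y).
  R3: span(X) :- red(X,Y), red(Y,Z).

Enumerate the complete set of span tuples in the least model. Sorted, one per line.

span(a)
span(b)
span(c)
span(d)
span(e)
span(f)
span(g)
span(j)

round 1: derive span(a) via R3 from red(a,a), red(a,a)
round 1: derive span(b) via R3 from red(b,b), red(b,b)
round 1: derive span(c) via R3 from red(c,j), red(j,b)
round 1: derive span(d) via R3 from red(d,a), red(a,a)
round 1: derive span(e) via R3 from red(e,e), red(e,e)
round 1: derive span(f) via R3 from red(f,c), red(c,j)
round 1: derive span(g) via R3 from red(g,d), red(d,a)
round 1: derive span(j) via R3 from red(j,b), red(b,b)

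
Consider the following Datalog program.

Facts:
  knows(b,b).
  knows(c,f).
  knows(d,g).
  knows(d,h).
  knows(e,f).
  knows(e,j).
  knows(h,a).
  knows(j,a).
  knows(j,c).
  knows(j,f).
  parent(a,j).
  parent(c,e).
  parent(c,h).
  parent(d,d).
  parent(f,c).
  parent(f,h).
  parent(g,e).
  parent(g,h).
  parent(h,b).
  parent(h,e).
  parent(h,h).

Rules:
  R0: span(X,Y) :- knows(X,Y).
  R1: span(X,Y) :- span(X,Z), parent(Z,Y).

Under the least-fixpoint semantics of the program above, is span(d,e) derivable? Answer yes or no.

yes

round 1: derive span(b,b) via R0 from knows(b,b)
round 1: derive span(c,f) via R0 from knows(c,f)
round 1: derive span(d,g) via R0 from knows(d,g)
round 1: derive span(d,h) via R0 from knows(d,h)
round 1: derive span(e,f) via R0 from knows(e,f)
round 1: derive span(e,j) via R0 from knows(e,j)
round 1: derive span(h,a) via R0 from knows(h,a)
round 1: derive span(j,a) via R0 from knows(j,a)
round 1: derive span(j,c) via R0 from knows(j,c)
round 1: derive span(j,f) via R0 from knows(j,f)
round 2: derive span(c,c) via R1 from span(c,f), parent(f,c)
round 2: derive span(c,h) via R1 from span(c,f), parent(f,h)
round 2: derive span(d,b) via R1 from span(d,h), parent(h,b)
round 2: derive span(d,e) via R1 from span(d,g), parent(g,e)
round 2: derive span(e,c) via R1 from span(e,f), parent(f,c)
round 2: derive span(e,h) via R1 from span(e,f), parent(f,h)
round 2: derive span(h,j) via R1 from span(h,a), parent(a,j)
round 2: derive span(j,e) via R1 from span(j,c), parent(c,e)
round 2: derive span(j,h) via R1 from span(j,c), parent(c,h)
round 2: derive span(j,j) via R1 from span(j,a), parent(a,j)
round 3: derive span(c,b) via R1 from span(c,h), parent(h,b)
round 3: derive span(c,e) via R1 from span(c,c), parent(c,e)
round 3: derive span(e,b) via R1 from span(e,h), parent(h,b)
round 3: derive span(e,e) via R1 from span(e,c), parent(c,e)
round 3: derive span(j,b) via R1 from span(j,h), parent(h,b)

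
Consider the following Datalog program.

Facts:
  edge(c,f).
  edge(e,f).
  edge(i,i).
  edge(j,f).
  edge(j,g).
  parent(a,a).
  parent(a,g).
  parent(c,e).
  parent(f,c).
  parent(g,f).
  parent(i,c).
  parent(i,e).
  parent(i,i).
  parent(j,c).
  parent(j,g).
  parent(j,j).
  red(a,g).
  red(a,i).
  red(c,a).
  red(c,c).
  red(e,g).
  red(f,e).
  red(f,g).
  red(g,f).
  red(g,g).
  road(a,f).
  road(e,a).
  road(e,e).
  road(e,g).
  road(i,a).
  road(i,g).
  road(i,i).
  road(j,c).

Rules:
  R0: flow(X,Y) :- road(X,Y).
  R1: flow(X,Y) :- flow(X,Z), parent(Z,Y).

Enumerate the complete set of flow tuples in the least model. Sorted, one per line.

flow(a,c)
flow(a,e)
flow(a,f)
flow(e,a)
flow(e,c)
flow(e,e)
flow(e,f)
flow(e,g)
flow(i,a)
flow(i,c)
flow(i,e)
flow(i,f)
flow(i,g)
flow(i,i)
flow(j,c)
flow(j,e)

round 1: derive flow(a,f) via R0 from road(a,f)
round 1: derive flow(e,a) via R0 from road(e,a)
round 1: derive flow(e,e) via R0 from road(e,e)
round 1: derive flow(e,g) via R0 from road(e,g)
round 1: derive flow(i,a) via R0 from road(i,a)
round 1: derive flow(i,g) via R0 from road(i,g)
round 1: derive flow(i,i) via R0 from road(i,i)
round 1: derive flow(j,c) via R0 from road(j,c)
round 2: derive flow(a,c) via R1 from flow(a,f), parent(f,c)
round 2: derive flow(e,f) via R1 from flow(e,g), parent(g,f)
round 2: derive flow(i,c) via R1 from flow(i,i), parent(i,c)
round 2: derive flow(i,e) via R1 from flow(i,i), parent(i,e)
round 2: derive flow(i,f) via R1 from flow(i,g), parent(g,f)
round 2: derive flow(j,e) via R1 from flow(j,c), parent(c,e)
round 3: derive flow(a,e) via R1 from flow(a,c), parent(c,e)
round 3: derive flow(e,c) via R1 from flow(e,f), parent(f,c)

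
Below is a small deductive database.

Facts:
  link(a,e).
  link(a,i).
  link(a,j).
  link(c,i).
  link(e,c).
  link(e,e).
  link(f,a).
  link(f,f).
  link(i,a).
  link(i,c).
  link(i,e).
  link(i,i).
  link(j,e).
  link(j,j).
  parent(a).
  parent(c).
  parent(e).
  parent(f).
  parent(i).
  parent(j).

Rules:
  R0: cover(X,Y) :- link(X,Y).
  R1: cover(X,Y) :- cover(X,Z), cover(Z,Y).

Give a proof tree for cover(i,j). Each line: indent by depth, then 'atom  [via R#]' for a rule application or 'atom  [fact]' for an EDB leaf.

cover(i,j)  [via R1]
  cover(i,a)  [via R0]
    link(i,a)  [fact]
  cover(a,j)  [via R0]
    link(a,j)  [fact]

round 1: derive cover(a,e) via R0 from link(a,e)
round 1: derive cover(a,i) via R0 from link(a,i)
round 1: derive cover(a,j) via R0 from link(a,j)
round 1: derive cover(c,i) via R0 from link(c,i)
round 1: derive cover(e,c) via R0 from link(e,c)
round 1: derive cover(e,e) via R0 from link(e,e)
round 1: derive cover(f,a) via R0 from link(f,a)
round 1: derive cover(f,f) via R0 from link(f,f)
round 1: derive cover(i,a) via R0 from link(i,a)
round 1: derive cover(i,c) via R0 from link(i,c)
round 1: derive cover(i,e) via R0 from link(i,e)
round 1: derive cover(i,i) via R0 from link(i,i)
round 1: derive cover(j,e) via R0 from link(j,e)
round 1: derive cover(j,j) via R0 from link(j,j)
round 2: derive cover(a,a) via R1 from cover(a,i), cover(i,a)
round 2: derive cover(a,c) via R1 from cover(a,e), cover(e,c)
round 2: derive cover(c,a) via R1 from cover(c,i), cover(i,a)
round 2: derive cover(c,c) via R1 from cover(c,i), cover(i,c)
round 2: derive cover(c,e) via R1 from cover(c,i), cover(i,e)
round 2: derive cover(e,i) via R1 from cover(e,c), cover(c,i)
round 2: derive cover(f,e) via R1 from cover(f,a), cover(a,e)
round 2: derive cover(f,i) via R1 from cover(f,a), cover(a,i)
round 2: derive cover(f,j) via R1 from cover(f,a), cover(a,j)
round 2: derive cover(i,j) via R1 from cover(i,a), cover(a,j)
round 2: derive cover(j,c) via R1 from cover(j,e), cover(e,c)
round 3: derive cover(c,j) via R1 from cover(c,a), cover(a,j)
round 3: derive cover(e,a) via R1 from cover(e,c), cover(c,a)
round 3: derive cover(e,j) via R1 from cover(e,i), cover(i,j)
round 3: derive cover(f,c) via R1 from cover(f,a), cover(a,c)
round 3: derive cover(j,a) via R1 from cover(j,c), cover(c,a)
round 3: derive cover(j,i) via R1 from cover(j,c), cover(c,i)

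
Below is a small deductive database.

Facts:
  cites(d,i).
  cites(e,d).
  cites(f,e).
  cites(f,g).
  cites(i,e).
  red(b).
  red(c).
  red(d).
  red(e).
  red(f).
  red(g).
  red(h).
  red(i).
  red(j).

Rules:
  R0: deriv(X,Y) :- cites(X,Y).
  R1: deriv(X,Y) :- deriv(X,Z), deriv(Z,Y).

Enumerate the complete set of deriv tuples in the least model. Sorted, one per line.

deriv(d,d)
deriv(d,e)
deriv(d,i)
deriv(e,d)
deriv(e,e)
deriv(e,i)
deriv(f,d)
deriv(f,e)
deriv(f,g)
deriv(f,i)
deriv(i,d)
deriv(i,e)
deriv(i,i)

round 1: derive deriv(d,i) via R0 from cites(d,i)
round 1: derive deriv(e,d) via R0 from cites(e,d)
round 1: derive deriv(f,e) via R0 from cites(f,e)
round 1: derive deriv(f,g) via R0 from cites(f,g)
round 1: derive deriv(i,e) via R0 from cites(i,e)
round 2: derive deriv(d,e) via R1 from deriv(d,i), deriv(i,e)
round 2: derive deriv(e,i) via R1 from deriv(e,d), deriv(d,i)
round 2: derive deriv(f,d) via R1 from deriv(f,e), deriv(e,d)
round 2: derive deriv(i,d) via R1 from deriv(i,e), deriv(e,d)
round 3: derive deriv(d,d) via R1 from deriv(d,e), deriv(e,d)
round 3: derive deriv(e,e) via R1 from deriv(e,d), deriv(d,e)
round 3: derive deriv(f,i) via R1 from deriv(f,d), deriv(d,i)
round 3: derive deriv(i,i) via R1 from deriv(i,d), deriv(d,i)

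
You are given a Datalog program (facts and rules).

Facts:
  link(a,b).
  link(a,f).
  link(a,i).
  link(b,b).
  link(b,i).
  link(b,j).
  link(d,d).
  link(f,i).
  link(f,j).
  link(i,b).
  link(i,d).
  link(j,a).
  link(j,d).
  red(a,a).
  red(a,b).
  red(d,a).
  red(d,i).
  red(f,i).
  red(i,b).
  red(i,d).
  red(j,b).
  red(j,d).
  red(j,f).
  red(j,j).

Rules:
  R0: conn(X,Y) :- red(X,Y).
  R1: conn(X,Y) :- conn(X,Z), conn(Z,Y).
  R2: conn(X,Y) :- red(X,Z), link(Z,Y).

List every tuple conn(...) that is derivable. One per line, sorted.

conn(a,a)
conn(a,b)
conn(a,d)
conn(a,f)
conn(a,i)
conn(a,j)
conn(d,a)
conn(d,b)
conn(d,d)
conn(d,f)
conn(d,i)
conn(d,j)
conn(f,a)
conn(f,b)
conn(f,d)
conn(f,f)
conn(f,i)
conn(f,j)
conn(i,a)
conn(i,b)
conn(i,d)
conn(i,f)
conn(i,i)
conn(i,j)
conn(j,a)
conn(j,b)
conn(j,d)
conn(j,f)
conn(j,i)
conn(j,j)

round 1: derive conn(a,a) via R0 from red(a,a)
round 1: derive conn(a,b) via R0 from red(a,b)
round 1: derive conn(d,a) via R0 from red(d,a)
round 1: derive conn(d,i) via R0 from red(d,i)
round 1: derive conn(f,i) via R0 from red(f,i)
round 1: derive conn(i,b) via R0 from red(i,b)
round 1: derive conn(i,d) via R0 from red(i,d)
round 1: derive conn(j,b) via R0 from red(j,b)
round 1: derive conn(j,d) via R0 from red(j,d)
round 1: derive conn(j,f) via R0 from red(j,f)
round 1: derive conn(j,j) via R0 from red(j,j)
round 1: derive conn(a,f) via R2 from red(a,a), link(a,f)
round 1: derive conn(a,i) via R2 from red(a,a), link(a,i)
round 1: derive conn(a,j) via R2 from red(a,b), link(b,j)
round 1: derive conn(d,b) via R2 from red(d,a), link(a,b)
round 1: derive conn(d,d) via R2 from red(d,i), link(i,d)
round 1: derive conn(d,f) via R2 from red(d,a), link(a,f)
round 1: derive conn(f,b) via R2 from red(f,i), link(i,b)
round 1: derive conn(f,d) via R2 from red(f,i), link(i,d)
round 1: derive conn(i,i) via R2 from red(i,b), link(b,i)
round 1: derive conn(i,j) via R2 from red(i,b), link(b,j)
round 1: derive conn(j,a) via R2 from red(j,j), link(j,a)
round 1: derive conn(j,i) via R2 from red(j,b), link(b,i)
round 2: derive conn(a,d) via R1 from conn(a,f), conn(f,d)
round 2: derive conn(d,j) via R1 from conn(d,a), conn(a,j)
round 2: derive conn(f,a) via R1 from conn(f,d), conn(d,a)
round 2: derive conn(f,f) via R1 from conn(f,d), conn(d,f)
round 2: derive conn(f,j) via R1 from conn(f,i), conn(i,j)
round 2: derive conn(i,a) via R1 from conn(i,d), conn(d,a)
round 2: derive conn(i,f) via R1 from conn(i,d), conn(d,f)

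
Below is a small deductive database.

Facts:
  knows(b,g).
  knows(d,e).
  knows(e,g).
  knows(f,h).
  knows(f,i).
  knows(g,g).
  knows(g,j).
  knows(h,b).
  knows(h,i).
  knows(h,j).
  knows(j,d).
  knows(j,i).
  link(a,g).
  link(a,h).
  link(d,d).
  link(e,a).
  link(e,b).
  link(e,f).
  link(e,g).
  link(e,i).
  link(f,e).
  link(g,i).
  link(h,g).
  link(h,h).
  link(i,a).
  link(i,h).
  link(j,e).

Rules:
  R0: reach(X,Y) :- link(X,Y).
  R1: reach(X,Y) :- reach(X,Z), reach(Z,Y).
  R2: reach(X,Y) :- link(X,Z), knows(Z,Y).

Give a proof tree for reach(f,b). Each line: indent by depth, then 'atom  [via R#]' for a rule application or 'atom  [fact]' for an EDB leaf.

round 1: derive reach(a,g) via R0 from link(a,g)
round 1: derive reach(a,h) via R0 from link(a,h)
round 1: derive reach(d,d) via R0 from link(d,d)
round 1: derive reach(e,a) via R0 from link(e,a)
round 1: derive reach(e,b) via R0 from link(e,b)
round 1: derive reach(e,f) via R0 from link(e,f)
round 1: derive reach(e,g) via R0 from link(e,g)
round 1: derive reach(e,i) via R0 from link(e,i)
round 1: derive reach(f,e) via R0 from link(f,e)
round 1: derive reach(g,i) via R0 from link(g,i)
round 1: derive reach(h,g) via R0 from link(h,g)
round 1: derive reach(h,h) via R0 from link(h,h)
round 1: derive reach(i,a) via R0 from link(i,a)
round 1: derive reach(i,h) via R0 from link(i,h)
round 1: derive reach(j,e) via R0 from link(j,e)
round 1: derive reach(a,b) via R2 from link(a,h), knows(h,b)
round 1: derive reach(a,i) via R2 from link(a,h), knows(h,i)
round 1: derive reach(a,j) via R2 from link(a,g), knows(g,j)
round 1: derive reach(d,e) via R2 from link(d,d), knows(d,e)
round 1: derive reach(e,h) via R2 from link(e,f), knows(f,h)
round 1: derive reach(e,j) via R2 from link(e,g), knows(g,j)
round 1: derive reach(f,g) via R2 from link(f,e), knows(e,g)
round 1: derive reach(h,b) via R2 from link(h,h), knows(h,b)
round 1: derive reach(h,i) via R2 from link(h,h), knows(h,i)
round 1: derive reach(h,j) via R2 from link(h,g), knows(g,j)
round 1: derive reach(i,b) via R2 from link(i,h), knows(h,b)
round 1: derive reach(i,i) via R2 from link(i,h), knows(h,i)
round 1: derive reach(i,j) via R2 from link(i,h), knows(h,j)
round 1: derive reach(j,g) via R2 from link(j,e), knows(e,g)
round 2: derive reach(a,a) via R1 from reach(a,i), reach(i,a)
round 2: derive reach(a,e) via R1 from reach(a,j), reach(j,e)
round 2: derive reach(d,a) via R1 from reach(d,e), reach(e,a)
round 2: derive reach(d,b) via R1 from reach(d,e), reach(e,b)
round 2: derive reach(d,f) via R1 from reach(d,e), reach(e,f)
round 2: derive reach(d,g) via R1 from reach(d,e), reach(e,g)
round 2: derive reach(d,h) via R1 from reach(d,e), reach(e,h)
round 2: derive reach(d,i) via R1 from reach(d,e), reach(e,i)
round 2: derive reach(d,j) via R1 from reach(d,e), reach(e,j)
round 2: derive reach(e,e) via R1 from reach(e,f), reach(f,e)
round 2: derive reach(f,a) via R1 from reach(f,e), reach(e,a)
round 2: derive reach(f,b) via R1 from reach(f,e), reach(e,b)
round 2: derive reach(f,f) via R1 from reach(f,e), reach(e,f)
round 2: derive reach(f,h) via R1 from reach(f,e), reach(e,h)
round 2: derive reach(f,i) via R1 from reach(f,e), reach(e,i)
round 2: derive reach(f,j) via R1 from reach(f,e), reach(e,j)
round 2: derive reach(g,a) via R1 from reach(g,i), reach(i,a)
round 2: derive reach(g,b) via R1 from reach(g,i), reach(i,b)
round 2: derive reach(g,h) via R1 from reach(g,i), reach(i,h)
round 2: derive reach(g,j) via R1 from reach(g,i), reach(i,j)
round 2: derive reach(h,a) via R1 from reach(h,i), reach(i,a)
round 2: derive reach(h,e) via R1 from reach(h,j), reach(j,e)
round 2: derive reach(i,e) via R1 from reach(i,j), reach(j,e)
round 2: derive reach(i,g) via R1 from reach(i,a), reach(a,g)
round 2: derive reach(j,a) via R1 from reach(j,e), reach(e,a)
round 2: derive reach(j,b) via R1 from reach(j,e), reach(e,b)
round 2: derive reach(j,f) via R1 from reach(j,e), reach(e,f)
round 2: derive reach(j,h) via R1 from reach(j,e), reach(e,h)
round 2: derive reach(j,i) via R1 from reach(j,e), reach(e,i)
round 2: derive reach(j,j) via R1 from reach(j,e), reach(e,j)
round 3: derive reach(a,f) via R1 from reach(a,e), reach(e,f)
round 3: derive reach(g,e) via R1 from reach(g,a), reach(a,e)
round 3: derive reach(g,f) via R1 from reach(g,j), reach(j,f)
round 3: derive reach(g,g) via R1 from reach(g,a), reach(a,g)
round 3: derive reach(h,f) via R1 from reach(h,e), reach(e,f)
round 3: derive reach(i,f) via R1 from reach(i,e), reach(e,f)

reach(f,b)  [via R1]
  reach(f,e)  [via R0]
    link(f,e)  [fact]
  reach(e,b)  [via R0]
    link(e,b)  [fact]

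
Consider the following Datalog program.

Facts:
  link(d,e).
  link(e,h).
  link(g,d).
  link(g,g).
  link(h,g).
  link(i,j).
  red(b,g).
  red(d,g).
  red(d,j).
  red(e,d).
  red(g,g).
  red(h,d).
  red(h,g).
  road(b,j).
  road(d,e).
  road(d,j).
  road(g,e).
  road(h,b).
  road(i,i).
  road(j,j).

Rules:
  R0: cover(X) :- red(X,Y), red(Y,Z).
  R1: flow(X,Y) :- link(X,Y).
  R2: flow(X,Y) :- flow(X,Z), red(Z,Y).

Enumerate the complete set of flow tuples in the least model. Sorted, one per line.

round 1: derive flow(d,e) via R1 from link(d,e)
round 1: derive flow(e,h) via R1 from link(e,h)
round 1: derive flow(g,d) via R1 from link(g,d)
round 1: derive flow(g,g) via R1 from link(g,g)
round 1: derive flow(h,g) via R1 from link(h,g)
round 1: derive flow(i,j) via R1 from link(i,j)
round 2: derive flow(d,d) via R2 from flow(d,e), red(e,d)
round 2: derive flow(e,d) via R2 from flow(e,h), red(h,d)
round 2: derive flow(e,g) via R2 from flow(e,h), red(h,g)
round 2: derive flow(g,j) via R2 from flow(g,d), red(d,j)
round 3: derive flow(d,g) via R2 from flow(d,d), red(d,g)
round 3: derive flow(d,j) via R2 from flow(d,d), red(d,j)
round 3: derive flow(e,j) via R2 from flow(e,d), red(d,j)

flow(d,d)
flow(d,e)
flow(d,g)
flow(d,j)
flow(e,d)
flow(e,g)
flow(e,h)
flow(e,j)
flow(g,d)
flow(g,g)
flow(g,j)
flow(h,g)
flow(i,j)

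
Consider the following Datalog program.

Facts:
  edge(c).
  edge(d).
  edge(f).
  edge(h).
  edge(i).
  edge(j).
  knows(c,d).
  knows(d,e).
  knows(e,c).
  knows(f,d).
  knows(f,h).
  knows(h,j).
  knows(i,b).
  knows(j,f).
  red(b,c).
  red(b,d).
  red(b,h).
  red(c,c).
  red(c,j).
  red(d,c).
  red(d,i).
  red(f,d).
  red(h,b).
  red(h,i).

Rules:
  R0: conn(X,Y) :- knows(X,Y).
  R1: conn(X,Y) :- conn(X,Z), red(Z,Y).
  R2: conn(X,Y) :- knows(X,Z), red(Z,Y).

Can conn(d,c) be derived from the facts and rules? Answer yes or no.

no

round 1: derive conn(c,d) via R0 from knows(c,d)
round 1: derive conn(d,e) via R0 from knows(d,e)
round 1: derive conn(e,c) via R0 from knows(e,c)
round 1: derive conn(f,d) via R0 from knows(f,d)
round 1: derive conn(f,h) via R0 from knows(f,h)
round 1: derive conn(h,j) via R0 from knows(h,j)
round 1: derive conn(i,b) via R0 from knows(i,b)
round 1: derive conn(j,f) via R0 from knows(j,f)
round 1: derive conn(c,c) via R2 from knows(c,d), red(d,c)
round 1: derive conn(c,i) via R2 from knows(c,d), red(d,i)
round 1: derive conn(e,j) via R2 from knows(e,c), red(c,j)
round 1: derive conn(f,b) via R2 from knows(f,h), red(h,b)
round 1: derive conn(f,c) via R2 from knows(f,d), red(d,c)
round 1: derive conn(f,i) via R2 from knows(f,d), red(d,i)
round 1: derive conn(i,c) via R2 from knows(i,b), red(b,c)
round 1: derive conn(i,d) via R2 from knows(i,b), red(b,d)
round 1: derive conn(i,h) via R2 from knows(i,b), red(b,h)
round 1: derive conn(j,d) via R2 from knows(j,f), red(f,d)
round 2: derive conn(c,j) via R1 from conn(c,c), red(c,j)
round 2: derive conn(f,j) via R1 from conn(f,c), red(c,j)
round 2: derive conn(i,i) via R1 from conn(i,d), red(d,i)
round 2: derive conn(i,j) via R1 from conn(i,c), red(c,j)
round 2: derive conn(j,c) via R1 from conn(j,d), red(d,c)
round 2: derive conn(j,i) via R1 from conn(j,d), red(d,i)
round 3: derive conn(j,j) via R1 from conn(j,c), red(c,j)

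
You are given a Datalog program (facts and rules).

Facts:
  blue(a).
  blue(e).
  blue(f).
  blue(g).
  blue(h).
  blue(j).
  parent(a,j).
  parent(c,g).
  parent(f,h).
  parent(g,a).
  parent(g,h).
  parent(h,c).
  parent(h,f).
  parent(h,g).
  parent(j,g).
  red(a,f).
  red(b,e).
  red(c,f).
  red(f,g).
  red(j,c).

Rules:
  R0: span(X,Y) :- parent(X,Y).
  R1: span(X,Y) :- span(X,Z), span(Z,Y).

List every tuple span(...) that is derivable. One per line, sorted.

span(a,a)
span(a,c)
span(a,f)
span(a,g)
span(a,h)
span(a,j)
span(c,a)
span(c,c)
span(c,f)
span(c,g)
span(c,h)
span(c,j)
span(f,a)
span(f,c)
span(f,f)
span(f,g)
span(f,h)
span(f,j)
span(g,a)
span(g,c)
span(g,f)
span(g,g)
span(g,h)
span(g,j)
span(h,a)
span(h,c)
span(h,f)
span(h,g)
span(h,h)
span(h,j)
span(j,a)
span(j,c)
span(j,f)
span(j,g)
span(j,h)
span(j,j)

round 1: derive span(a,j) via R0 from parent(a,j)
round 1: derive span(c,g) via R0 from parent(c,g)
round 1: derive span(f,h) via R0 from parent(f,h)
round 1: derive span(g,a) via R0 from parent(g,a)
round 1: derive span(g,h) via R0 from parent(g,h)
round 1: derive span(h,c) via R0 from parent(h,c)
round 1: derive span(h,f) via R0 from parent(h,f)
round 1: derive span(h,g) via R0 from parent(h,g)
round 1: derive span(j,g) via R0 from parent(j,g)
round 2: derive span(a,g) via R1 from span(a,j), span(j,g)
round 2: derive span(c,a) via R1 from span(c,g), span(g,a)
round 2: derive span(c,h) via R1 from span(c,g), span(g,h)
round 2: derive span(f,c) via R1 from span(f,h), span(h,c)
round 2: derive span(f,f) via R1 from span(f,h), span(h,f)
round 2: derive span(f,g) via R1 from span(f,h), span(h,g)
round 2: derive span(g,c) via R1 from span(g,h), span(h,c)
round 2: derive span(g,f) via R1 from span(g,h), span(h,f)
round 2: derive span(g,g) via R1 from span(g,h), span(h,g)
round 2: derive span(g,j) via R1 from span(g,a), span(a,j)
round 2: derive span(h,a) via R1 from span(h,g), span(g,a)
round 2: derive span(h,h) via R1 from span(h,f), span(f,h)
round 2: derive span(j,a) via R1 from span(j,g), span(g,a)
round 2: derive span(j,h) via R1 from span(j,g), span(g,h)
round 3: derive span(a,a) via R1 from span(a,g), span(g,a)
round 3: derive span(a,c) via R1 from span(a,g), span(g,c)
round 3: derive span(a,f) via R1 from span(a,g), span(g,f)
round 3: derive span(a,h) via R1 from span(a,g), span(g,h)
round 3: derive span(c,c) via R1 from span(c,g), span(g,c)
round 3: derive span(c,f) via R1 from span(c,g), span(g,f)
round 3: derive span(c,j) via R1 from span(c,a), span(a,j)
round 3: derive span(f,a) via R1 from span(f,c), span(c,a)
round 3: derive span(f,j) via R1 from span(f,g), span(g,j)
round 3: derive span(h,j) via R1 from span(h,a), span(a,j)
round 3: derive span(j,c) via R1 from span(j,g), span(g,c)
round 3: derive span(j,f) via R1 from span(j,g), span(g,f)
round 3: derive span(j,j) via R1 from span(j,a), span(a,j)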